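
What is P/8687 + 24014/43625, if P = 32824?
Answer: 1640556618/378970375 ≈ 4.3290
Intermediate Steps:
P/8687 + 24014/43625 = 32824/8687 + 24014/43625 = 1640556618/378970375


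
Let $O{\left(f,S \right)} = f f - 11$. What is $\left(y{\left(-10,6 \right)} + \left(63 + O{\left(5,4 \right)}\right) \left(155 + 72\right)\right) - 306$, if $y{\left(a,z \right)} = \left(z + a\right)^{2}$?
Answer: $17189$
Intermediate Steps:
$y{\left(a,z \right)} = \left(a + z\right)^{2}$
$O{\left(f,S \right)} = -11 + f^{2}$ ($O{\left(f,S \right)} = f^{2} - 11 = -11 + f^{2}$)
$\left(y{\left(-10,6 \right)} + \left(63 + O{\left(5,4 \right)}\right) \left(155 + 72\right)\right) - 306 = \left(\left(-10 + 6\right)^{2} + \left(63 - \left(11 - 5^{2}\right)\right) \left(155 + 72\right)\right) - 306 = \left(\left(-4\right)^{2} + \left(63 + \left(-11 + 25\right)\right) 227\right) - 306 = \left(16 + \left(63 + 14\right) 227\right) - 306 = \left(16 + 77 \cdot 227\right) - 306 = \left(16 + 17479\right) - 306 = 17495 - 306 = 17189$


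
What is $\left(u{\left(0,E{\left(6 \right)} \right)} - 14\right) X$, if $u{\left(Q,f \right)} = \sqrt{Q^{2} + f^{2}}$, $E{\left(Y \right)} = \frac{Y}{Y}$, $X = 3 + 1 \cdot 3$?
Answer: $-78$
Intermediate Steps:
$X = 6$ ($X = 3 + 3 = 6$)
$E{\left(Y \right)} = 1$
$\left(u{\left(0,E{\left(6 \right)} \right)} - 14\right) X = \left(\sqrt{0^{2} + 1^{2}} - 14\right) 6 = \left(\sqrt{0 + 1} - 14\right) 6 = \left(\sqrt{1} - 14\right) 6 = \left(1 - 14\right) 6 = \left(-13\right) 6 = -78$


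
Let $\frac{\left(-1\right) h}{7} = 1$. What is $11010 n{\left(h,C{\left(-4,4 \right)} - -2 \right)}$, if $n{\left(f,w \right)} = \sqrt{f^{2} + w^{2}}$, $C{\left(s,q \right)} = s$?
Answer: $11010 \sqrt{53} \approx 80154.0$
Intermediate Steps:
$h = -7$ ($h = \left(-7\right) 1 = -7$)
$11010 n{\left(h,C{\left(-4,4 \right)} - -2 \right)} = 11010 \sqrt{\left(-7\right)^{2} + \left(-4 - -2\right)^{2}} = 11010 \sqrt{49 + \left(-4 + 2\right)^{2}} = 11010 \sqrt{49 + \left(-2\right)^{2}} = 11010 \sqrt{49 + 4} = 11010 \sqrt{53}$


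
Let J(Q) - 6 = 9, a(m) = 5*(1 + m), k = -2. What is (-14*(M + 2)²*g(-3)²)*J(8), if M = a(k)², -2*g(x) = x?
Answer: -688905/2 ≈ -3.4445e+5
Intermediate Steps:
a(m) = 5 + 5*m
J(Q) = 15 (J(Q) = 6 + 9 = 15)
g(x) = -x/2
M = 25 (M = (5 + 5*(-2))² = (5 - 10)² = (-5)² = 25)
(-14*(M + 2)²*g(-3)²)*J(8) = -14*9*(25 + 2)²/4*15 = -14*(27*(3/2))²*15 = -14*(81/2)²*15 = -14*6561/4*15 = -45927/2*15 = -688905/2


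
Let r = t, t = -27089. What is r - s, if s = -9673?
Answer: -17416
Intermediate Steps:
r = -27089
r - s = -27089 - 1*(-9673) = -27089 + 9673 = -17416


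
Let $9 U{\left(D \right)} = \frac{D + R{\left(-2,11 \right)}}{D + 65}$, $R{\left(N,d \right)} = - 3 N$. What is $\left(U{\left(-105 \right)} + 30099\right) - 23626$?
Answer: $\frac{258931}{40} \approx 6473.3$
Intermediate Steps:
$U{\left(D \right)} = \frac{6 + D}{9 \left(65 + D\right)}$ ($U{\left(D \right)} = \frac{\left(D - -6\right) \frac{1}{D + 65}}{9} = \frac{\left(D + 6\right) \frac{1}{65 + D}}{9} = \frac{\left(6 + D\right) \frac{1}{65 + D}}{9} = \frac{\frac{1}{65 + D} \left(6 + D\right)}{9} = \frac{6 + D}{9 \left(65 + D\right)}$)
$\left(U{\left(-105 \right)} + 30099\right) - 23626 = \left(\frac{6 - 105}{9 \left(65 - 105\right)} + 30099\right) - 23626 = \left(\frac{1}{9} \frac{1}{-40} \left(-99\right) + 30099\right) - 23626 = \left(\frac{1}{9} \left(- \frac{1}{40}\right) \left(-99\right) + 30099\right) - 23626 = \left(\frac{11}{40} + 30099\right) - 23626 = \frac{1203971}{40} - 23626 = \frac{258931}{40}$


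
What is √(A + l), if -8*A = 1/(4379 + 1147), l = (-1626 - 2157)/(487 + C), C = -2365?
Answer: √2678328203621/1153092 ≈ 1.4193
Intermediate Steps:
l = 1261/626 (l = (-1626 - 2157)/(487 - 2365) = -3783/(-1878) = -3783*(-1/1878) = 1261/626 ≈ 2.0144)
A = -1/44208 (A = -1/(8*(4379 + 1147)) = -⅛/5526 = -⅛*1/5526 = -1/44208 ≈ -2.2620e-5)
√(A + l) = √(-1/44208 + 1261/626) = √(27872831/13837104) = √2678328203621/1153092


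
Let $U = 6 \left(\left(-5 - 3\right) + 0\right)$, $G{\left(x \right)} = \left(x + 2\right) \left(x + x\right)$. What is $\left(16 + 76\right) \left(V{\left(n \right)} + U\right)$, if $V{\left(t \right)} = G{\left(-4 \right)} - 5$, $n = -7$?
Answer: $-3404$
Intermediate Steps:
$G{\left(x \right)} = 2 x \left(2 + x\right)$ ($G{\left(x \right)} = \left(2 + x\right) 2 x = 2 x \left(2 + x\right)$)
$V{\left(t \right)} = 11$ ($V{\left(t \right)} = 2 \left(-4\right) \left(2 - 4\right) - 5 = 2 \left(-4\right) \left(-2\right) - 5 = 16 - 5 = 11$)
$U = -48$ ($U = 6 \left(\left(-5 - 3\right) + 0\right) = 6 \left(-8 + 0\right) = 6 \left(-8\right) = -48$)
$\left(16 + 76\right) \left(V{\left(n \right)} + U\right) = \left(16 + 76\right) \left(11 - 48\right) = 92 \left(-37\right) = -3404$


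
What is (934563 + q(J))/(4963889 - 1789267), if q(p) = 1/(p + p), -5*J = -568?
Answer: 1061663573/3606370592 ≈ 0.29439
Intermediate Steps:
J = 568/5 (J = -1/5*(-568) = 568/5 ≈ 113.60)
q(p) = 1/(2*p)
(934563 + q(J))/(4963889 - 1789267) = (934563 + 1/(2*(568/5)))/(4963889 - 1789267) = (934563 + (1/2)*(5/568))/3174622 = (934563 + 5/1136)*(1/3174622) = (1061663573/1136)*(1/3174622) = 1061663573/3606370592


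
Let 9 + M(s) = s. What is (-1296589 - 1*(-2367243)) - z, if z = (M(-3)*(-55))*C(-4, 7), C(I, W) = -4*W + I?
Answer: 1091774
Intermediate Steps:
M(s) = -9 + s
C(I, W) = I - 4*W
z = -21120 (z = ((-9 - 3)*(-55))*(-4 - 4*7) = (-12*(-55))*(-4 - 28) = 660*(-32) = -21120)
(-1296589 - 1*(-2367243)) - z = (-1296589 - 1*(-2367243)) - 1*(-21120) = (-1296589 + 2367243) + 21120 = 1070654 + 21120 = 1091774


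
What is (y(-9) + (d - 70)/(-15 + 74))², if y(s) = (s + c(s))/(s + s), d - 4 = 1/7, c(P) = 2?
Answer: 29235649/55264356 ≈ 0.52901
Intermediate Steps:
d = 29/7 (d = 4 + 1/7 = 4 + ⅐ = 29/7 ≈ 4.1429)
y(s) = (2 + s)/(2*s) (y(s) = (s + 2)/(s + s) = (2 + s)/((2*s)) = (2 + s)*(1/(2*s)) = (2 + s)/(2*s))
(y(-9) + (d - 70)/(-15 + 74))² = ((½)*(2 - 9)/(-9) + (29/7 - 70)/(-15 + 74))² = ((½)*(-⅑)*(-7) - 461/7/59)² = (7/18 - 461/7*1/59)² = (7/18 - 461/413)² = (-5407/7434)² = 29235649/55264356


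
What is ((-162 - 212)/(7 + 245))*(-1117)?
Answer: 208879/126 ≈ 1657.8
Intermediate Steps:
((-162 - 212)/(7 + 245))*(-1117) = -374/252*(-1117) = -374*1/252*(-1117) = -187/126*(-1117) = 208879/126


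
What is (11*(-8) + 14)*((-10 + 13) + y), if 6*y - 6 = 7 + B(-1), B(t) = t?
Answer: -370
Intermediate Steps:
y = 2 (y = 1 + (7 - 1)/6 = 1 + (1/6)*6 = 1 + 1 = 2)
(11*(-8) + 14)*((-10 + 13) + y) = (11*(-8) + 14)*((-10 + 13) + 2) = (-88 + 14)*(3 + 2) = -74*5 = -370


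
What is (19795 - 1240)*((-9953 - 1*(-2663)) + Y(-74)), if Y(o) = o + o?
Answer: -138012090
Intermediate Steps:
Y(o) = 2*o
(19795 - 1240)*((-9953 - 1*(-2663)) + Y(-74)) = (19795 - 1240)*((-9953 - 1*(-2663)) + 2*(-74)) = 18555*((-9953 + 2663) - 148) = 18555*(-7290 - 148) = 18555*(-7438) = -138012090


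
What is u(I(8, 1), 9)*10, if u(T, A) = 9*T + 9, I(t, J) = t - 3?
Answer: 540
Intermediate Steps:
I(t, J) = -3 + t
u(T, A) = 9 + 9*T
u(I(8, 1), 9)*10 = (9 + 9*(-3 + 8))*10 = (9 + 9*5)*10 = (9 + 45)*10 = 54*10 = 540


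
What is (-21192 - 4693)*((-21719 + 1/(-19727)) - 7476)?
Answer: 14907941992910/19727 ≈ 7.5571e+8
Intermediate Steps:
(-21192 - 4693)*((-21719 + 1/(-19727)) - 7476) = -25885*((-21719 - 1/19727) - 7476) = -25885*(-428450714/19727 - 7476) = -25885*(-575929766/19727) = 14907941992910/19727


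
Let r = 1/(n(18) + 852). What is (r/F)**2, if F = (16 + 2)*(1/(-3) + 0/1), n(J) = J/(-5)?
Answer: 25/647804304 ≈ 3.8592e-8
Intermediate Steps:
n(J) = -J/5 (n(J) = J*(-1/5) = -J/5)
r = 5/4242 (r = 1/(-1/5*18 + 852) = 1/(-18/5 + 852) = 1/(4242/5) = 5/4242 ≈ 0.0011787)
F = -6 (F = 18*(1*(-1/3) + 0*1) = 18*(-1/3 + 0) = 18*(-1/3) = -6)
(r/F)**2 = ((5/4242)/(-6))**2 = ((5/4242)*(-1/6))**2 = (-5/25452)**2 = 25/647804304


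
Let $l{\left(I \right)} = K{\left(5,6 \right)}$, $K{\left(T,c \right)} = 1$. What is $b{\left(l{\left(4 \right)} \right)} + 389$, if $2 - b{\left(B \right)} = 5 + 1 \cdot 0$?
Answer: $386$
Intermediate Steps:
$l{\left(I \right)} = 1$
$b{\left(B \right)} = -3$ ($b{\left(B \right)} = 2 - \left(5 + 1 \cdot 0\right) = 2 - \left(5 + 0\right) = 2 - 5 = -3$)
$b{\left(l{\left(4 \right)} \right)} + 389 = -3 + 389 = 386$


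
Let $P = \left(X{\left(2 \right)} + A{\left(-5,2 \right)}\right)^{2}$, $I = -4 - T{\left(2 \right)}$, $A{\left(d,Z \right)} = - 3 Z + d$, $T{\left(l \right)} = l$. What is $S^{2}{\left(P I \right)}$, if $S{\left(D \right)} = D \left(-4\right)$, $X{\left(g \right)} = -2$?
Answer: $16451136$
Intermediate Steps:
$A{\left(d,Z \right)} = d - 3 Z$
$I = -6$ ($I = -4 - 2 = -6$)
$P = 169$ ($P = \left(-2 - 11\right)^{2} = \left(-13\right)^{2} = 169$)
$S{\left(D \right)} = - 4 D$
$S^{2}{\left(P I \right)} = \left(- 4 \cdot 169 \left(-6\right)\right)^{2} = \left(\left(-4\right) \left(-1014\right)\right)^{2} = 4056^{2} = 16451136$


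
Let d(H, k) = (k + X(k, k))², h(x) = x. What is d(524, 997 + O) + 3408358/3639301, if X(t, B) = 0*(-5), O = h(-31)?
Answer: 3396038972314/3639301 ≈ 9.3316e+5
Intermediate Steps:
O = -31
X(t, B) = 0
d(H, k) = k² (d(H, k) = (k + 0)² = k²)
d(524, 997 + O) + 3408358/3639301 = (997 - 31)² + 3408358/3639301 = 966² + 3408358*(1/3639301) = 933156 + 3408358/3639301 = 3396038972314/3639301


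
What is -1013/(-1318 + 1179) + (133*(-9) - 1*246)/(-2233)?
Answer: 2462606/310387 ≈ 7.9340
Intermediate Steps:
-1013/(-1318 + 1179) + (133*(-9) - 1*246)/(-2233) = -1013/(-139) + (-1197 - 246)*(-1/2233) = -1013*(-1/139) - 1443*(-1/2233) = 1013/139 + 1443/2233 = 2462606/310387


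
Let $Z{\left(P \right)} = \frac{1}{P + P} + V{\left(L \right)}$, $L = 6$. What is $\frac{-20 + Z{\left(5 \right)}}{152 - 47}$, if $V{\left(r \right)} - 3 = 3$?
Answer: $- \frac{139}{1050} \approx -0.13238$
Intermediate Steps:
$V{\left(r \right)} = 6$ ($V{\left(r \right)} = 3 + 3 = 6$)
$Z{\left(P \right)} = 6 + \frac{1}{2 P}$ ($Z{\left(P \right)} = \frac{1}{P + P} + 6 = \frac{1}{2 P} + 6 = 6 + \frac{1}{2 P}$)
$\frac{-20 + Z{\left(5 \right)}}{152 - 47} = \frac{-20 + \left(6 + \frac{1}{2 \cdot 5}\right)}{152 - 47} = \frac{-20 + \left(6 + \frac{1}{2} \cdot \frac{1}{5}\right)}{105} = \left(-20 + \left(6 + \frac{1}{10}\right)\right) \frac{1}{105} = \left(-20 + \frac{61}{10}\right) \frac{1}{105} = \left(- \frac{139}{10}\right) \frac{1}{105} = - \frac{139}{1050}$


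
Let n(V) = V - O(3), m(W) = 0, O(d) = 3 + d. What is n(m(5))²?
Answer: 36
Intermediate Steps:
n(V) = -6 + V (n(V) = V - (3 + 3) = V - 1*6 = V - 6 = -6 + V)
n(m(5))² = (-6 + 0)² = (-6)² = 36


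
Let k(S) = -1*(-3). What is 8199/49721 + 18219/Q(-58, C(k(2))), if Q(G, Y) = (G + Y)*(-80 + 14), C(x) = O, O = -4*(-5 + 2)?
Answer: 310253021/50317652 ≈ 6.1659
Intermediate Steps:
k(S) = 3
O = 12 (O = -4*(-3) = 12)
C(x) = 12
Q(G, Y) = -66*G - 66*Y (Q(G, Y) = (G + Y)*(-66) = -66*G - 66*Y)
8199/49721 + 18219/Q(-58, C(k(2))) = 8199/49721 + 18219/(-66*(-58) - 66*12) = 8199*(1/49721) + 18219/(3828 - 792) = 8199/49721 + 18219/3036 = 8199/49721 + 18219*(1/3036) = 8199/49721 + 6073/1012 = 310253021/50317652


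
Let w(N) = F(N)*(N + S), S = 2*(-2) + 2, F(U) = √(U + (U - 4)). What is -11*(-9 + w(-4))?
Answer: 99 + 132*I*√3 ≈ 99.0 + 228.63*I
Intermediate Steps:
F(U) = √(-4 + 2*U) (F(U) = √(U + (-4 + U)) = √(-4 + 2*U))
S = -2 (S = -4 + 2 = -2)
w(N) = √(-4 + 2*N)*(-2 + N) (w(N) = √(-4 + 2*N)*(N - 2) = √(-4 + 2*N)*(-2 + N))
-11*(-9 + w(-4)) = -11*(-9 + √2*(-2 - 4)^(3/2)) = -11*(-9 + √2*(-6)^(3/2)) = -11*(-9 + √2*(-6*I*√6)) = -11*(-9 - 12*I*√3) = 99 + 132*I*√3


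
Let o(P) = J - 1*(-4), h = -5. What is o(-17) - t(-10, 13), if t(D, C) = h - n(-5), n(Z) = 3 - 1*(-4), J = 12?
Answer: 28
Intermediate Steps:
o(P) = 16 (o(P) = 12 - 1*(-4) = 12 + 4 = 16)
n(Z) = 7 (n(Z) = 3 + 4 = 7)
t(D, C) = -12 (t(D, C) = -5 - 1*7 = -5 - 7 = -12)
o(-17) - t(-10, 13) = 16 - 1*(-12) = 16 + 12 = 28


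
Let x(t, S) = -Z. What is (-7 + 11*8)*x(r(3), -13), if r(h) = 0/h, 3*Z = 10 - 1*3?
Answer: -189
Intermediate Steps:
Z = 7/3 (Z = (10 - 1*3)/3 = (10 - 3)/3 = (1/3)*7 = 7/3 ≈ 2.3333)
r(h) = 0
x(t, S) = -7/3 (x(t, S) = -1*7/3 = -7/3)
(-7 + 11*8)*x(r(3), -13) = (-7 + 11*8)*(-7/3) = (-7 + 88)*(-7/3) = 81*(-7/3) = -189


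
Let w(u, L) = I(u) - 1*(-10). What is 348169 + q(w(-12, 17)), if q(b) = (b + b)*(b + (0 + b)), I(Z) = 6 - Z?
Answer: 351305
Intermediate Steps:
w(u, L) = 16 - u (w(u, L) = (6 - u) - 1*(-10) = (6 - u) + 10 = 16 - u)
q(b) = 4*b² (q(b) = (2*b)*(b + b) = (2*b)*(2*b) = 4*b²)
348169 + q(w(-12, 17)) = 348169 + 4*(16 - 1*(-12))² = 348169 + 4*(16 + 12)² = 348169 + 4*28² = 348169 + 4*784 = 348169 + 3136 = 351305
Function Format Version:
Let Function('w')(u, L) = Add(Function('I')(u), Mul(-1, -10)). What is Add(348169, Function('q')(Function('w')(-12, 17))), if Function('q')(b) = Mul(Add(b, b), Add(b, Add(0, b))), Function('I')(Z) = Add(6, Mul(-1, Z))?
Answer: 351305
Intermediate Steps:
Function('w')(u, L) = Add(16, Mul(-1, u)) (Function('w')(u, L) = Add(Add(6, Mul(-1, u)), Mul(-1, -10)) = Add(Add(6, Mul(-1, u)), 10) = Add(16, Mul(-1, u)))
Function('q')(b) = Mul(4, Pow(b, 2)) (Function('q')(b) = Mul(Mul(2, b), Add(b, b)) = Mul(Mul(2, b), Mul(2, b)) = Mul(4, Pow(b, 2)))
Add(348169, Function('q')(Function('w')(-12, 17))) = Add(348169, Mul(4, Pow(Add(16, Mul(-1, -12)), 2))) = Add(348169, Mul(4, Pow(Add(16, 12), 2))) = Add(348169, Mul(4, Pow(28, 2))) = Add(348169, Mul(4, 784)) = Add(348169, 3136) = 351305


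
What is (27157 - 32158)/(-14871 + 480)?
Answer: 1667/4797 ≈ 0.34751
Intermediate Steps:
(27157 - 32158)/(-14871 + 480) = -5001/(-14391) = -5001*(-1/14391) = 1667/4797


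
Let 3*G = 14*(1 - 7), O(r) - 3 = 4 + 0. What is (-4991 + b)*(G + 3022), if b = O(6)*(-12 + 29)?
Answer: -14586768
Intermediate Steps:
O(r) = 7 (O(r) = 3 + (4 + 0) = 3 + 4 = 7)
G = -28 (G = (14*(1 - 7))/3 = (14*(-6))/3 = (1/3)*(-84) = -28)
b = 119 (b = 7*(-12 + 29) = 7*17 = 119)
(-4991 + b)*(G + 3022) = (-4991 + 119)*(-28 + 3022) = -4872*2994 = -14586768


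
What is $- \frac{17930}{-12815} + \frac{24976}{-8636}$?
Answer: $- \frac{751018}{503047} \approx -1.4929$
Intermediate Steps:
$- \frac{17930}{-12815} + \frac{24976}{-8636} = \left(-17930\right) \left(- \frac{1}{12815}\right) + 24976 \left(- \frac{1}{8636}\right) = \frac{326}{233} - \frac{6244}{2159} = - \frac{751018}{503047}$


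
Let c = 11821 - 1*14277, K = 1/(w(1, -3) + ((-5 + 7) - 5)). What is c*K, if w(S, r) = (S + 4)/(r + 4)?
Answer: -1228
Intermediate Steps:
w(S, r) = (4 + S)/(4 + r)
K = ½ (K = 1/((4 + 1)/(4 - 3) + ((-5 + 7) - 5)) = 1/(5/1 + (2 - 5)) = 1/(1*5 - 3) = 1/(5 - 3) = 1/2 = ½ ≈ 0.50000)
c = -2456 (c = 11821 - 14277 = -2456)
c*K = -2456*½ = -1228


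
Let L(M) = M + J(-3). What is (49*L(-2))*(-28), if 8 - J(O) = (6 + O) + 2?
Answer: -1372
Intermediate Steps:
J(O) = -O (J(O) = 8 - ((6 + O) + 2) = 8 - (8 + O) = 8 + (-8 - O) = -O)
L(M) = 3 + M (L(M) = M - 1*(-3) = M + 3 = 3 + M)
(49*L(-2))*(-28) = (49*(3 - 2))*(-28) = (49*1)*(-28) = 49*(-28) = -1372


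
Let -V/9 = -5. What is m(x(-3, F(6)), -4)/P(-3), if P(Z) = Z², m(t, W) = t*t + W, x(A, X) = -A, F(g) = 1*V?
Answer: 5/9 ≈ 0.55556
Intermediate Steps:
V = 45 (V = -9*(-5) = 45)
F(g) = 45 (F(g) = 1*45 = 45)
m(t, W) = W + t² (m(t, W) = t² + W = W + t²)
m(x(-3, F(6)), -4)/P(-3) = (-4 + (-1*(-3))²)/((-3)²) = (-4 + 3²)/9 = (-4 + 9)*(⅑) = 5*(⅑) = 5/9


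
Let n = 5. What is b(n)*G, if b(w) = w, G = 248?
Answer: 1240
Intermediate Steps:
b(n)*G = 5*248 = 1240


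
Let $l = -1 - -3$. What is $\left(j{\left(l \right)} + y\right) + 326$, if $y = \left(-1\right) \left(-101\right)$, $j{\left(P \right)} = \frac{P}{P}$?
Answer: $428$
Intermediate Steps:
$l = 2$ ($l = -1 + 3 = 2$)
$j{\left(P \right)} = 1$
$y = 101$
$\left(j{\left(l \right)} + y\right) + 326 = \left(1 + 101\right) + 326 = 102 + 326 = 428$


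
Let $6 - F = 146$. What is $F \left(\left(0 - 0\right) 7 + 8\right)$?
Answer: $-1120$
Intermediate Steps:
$F = -140$ ($F = 6 - 146 = -140$)
$F \left(\left(0 - 0\right) 7 + 8\right) = - 140 \left(\left(0 - 0\right) 7 + 8\right) = - 140 \left(\left(0 + 0\right) 7 + 8\right) = - 140 \left(0 \cdot 7 + 8\right) = - 140 \left(0 + 8\right) = \left(-140\right) 8 = -1120$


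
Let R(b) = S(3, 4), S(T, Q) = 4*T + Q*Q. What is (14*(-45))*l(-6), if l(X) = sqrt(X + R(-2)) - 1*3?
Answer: 1890 - 630*sqrt(22) ≈ -1065.0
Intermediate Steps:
S(T, Q) = Q**2 + 4*T (S(T, Q) = 4*T + Q**2 = Q**2 + 4*T)
R(b) = 28 (R(b) = 4**2 + 4*3 = 16 + 12 = 28)
l(X) = -3 + sqrt(28 + X) (l(X) = sqrt(X + 28) - 1*3 = sqrt(28 + X) - 3 = -3 + sqrt(28 + X))
(14*(-45))*l(-6) = (14*(-45))*(-3 + sqrt(28 - 6)) = -630*(-3 + sqrt(22)) = 1890 - 630*sqrt(22)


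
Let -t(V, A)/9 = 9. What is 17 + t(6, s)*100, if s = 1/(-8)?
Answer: -8083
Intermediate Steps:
s = -1/8 ≈ -0.12500
t(V, A) = -81 (t(V, A) = -9*9 = -81)
17 + t(6, s)*100 = 17 - 81*100 = 17 - 8100 = -8083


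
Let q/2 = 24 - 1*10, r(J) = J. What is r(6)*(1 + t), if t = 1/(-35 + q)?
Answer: 36/7 ≈ 5.1429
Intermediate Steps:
q = 28 (q = 2*(24 - 1*10) = 2*(24 - 10) = 2*14 = 28)
t = -⅐ (t = 1/(-35 + 28) = 1/(-7) = -⅐ ≈ -0.14286)
r(6)*(1 + t) = 6*(1 - ⅐) = 6*(6/7) = 36/7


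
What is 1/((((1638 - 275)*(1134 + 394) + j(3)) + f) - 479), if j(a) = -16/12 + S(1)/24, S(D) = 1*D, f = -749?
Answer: 24/49954433 ≈ 4.8044e-7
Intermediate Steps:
S(D) = D
j(a) = -31/24 (j(a) = -16/12 + 1/24 = -16*1/12 + 1*(1/24) = -4/3 + 1/24 = -31/24)
1/((((1638 - 275)*(1134 + 394) + j(3)) + f) - 479) = 1/((((1638 - 275)*(1134 + 394) - 31/24) - 749) - 479) = 1/(((1363*1528 - 31/24) - 749) - 479) = 1/(((2082664 - 31/24) - 749) - 479) = 1/((49983905/24 - 749) - 479) = 1/(49965929/24 - 479) = 1/(49954433/24) = 24/49954433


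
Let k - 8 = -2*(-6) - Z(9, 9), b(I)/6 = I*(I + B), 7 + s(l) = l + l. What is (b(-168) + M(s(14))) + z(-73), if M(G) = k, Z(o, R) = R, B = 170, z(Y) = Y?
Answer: -2078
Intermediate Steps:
s(l) = -7 + 2*l (s(l) = -7 + (l + l) = -7 + 2*l)
b(I) = 6*I*(170 + I) (b(I) = 6*(I*(I + 170)) = 6*(I*(170 + I)) = 6*I*(170 + I))
k = 11 (k = 8 + (-2*(-6) - 1*9) = 8 + (12 - 9) = 8 + 3 = 11)
M(G) = 11
(b(-168) + M(s(14))) + z(-73) = (6*(-168)*(170 - 168) + 11) - 73 = (6*(-168)*2 + 11) - 73 = (-2016 + 11) - 73 = -2005 - 73 = -2078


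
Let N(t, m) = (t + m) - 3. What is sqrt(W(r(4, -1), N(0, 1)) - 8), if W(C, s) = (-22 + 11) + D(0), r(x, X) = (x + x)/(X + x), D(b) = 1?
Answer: 3*I*sqrt(2) ≈ 4.2426*I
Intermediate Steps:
N(t, m) = -3 + m + t (N(t, m) = (m + t) - 3 = -3 + m + t)
r(x, X) = 2*x/(X + x) (r(x, X) = (2*x)/(X + x) = 2*x/(X + x))
W(C, s) = -10 (W(C, s) = (-22 + 11) + 1 = -11 + 1 = -10)
sqrt(W(r(4, -1), N(0, 1)) - 8) = sqrt(-10 - 8) = sqrt(-18) = 3*I*sqrt(2)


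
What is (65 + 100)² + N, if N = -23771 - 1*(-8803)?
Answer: 12257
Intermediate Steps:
N = -14968 (N = -23771 + 8803 = -14968)
(65 + 100)² + N = (65 + 100)² - 14968 = 165² - 14968 = 27225 - 14968 = 12257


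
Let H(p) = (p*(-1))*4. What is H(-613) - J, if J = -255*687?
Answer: 177637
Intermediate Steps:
J = -175185
H(p) = -4*p (H(p) = -p*4 = -4*p)
H(-613) - J = -4*(-613) - 1*(-175185) = 2452 + 175185 = 177637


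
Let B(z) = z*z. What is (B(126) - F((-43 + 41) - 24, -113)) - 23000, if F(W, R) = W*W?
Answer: -7800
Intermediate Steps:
F(W, R) = W**2
B(z) = z**2
(B(126) - F((-43 + 41) - 24, -113)) - 23000 = (126**2 - ((-43 + 41) - 24)**2) - 23000 = (15876 - (-2 - 24)**2) - 23000 = (15876 - 1*(-26)**2) - 23000 = (15876 - 1*676) - 23000 = (15876 - 676) - 23000 = 15200 - 23000 = -7800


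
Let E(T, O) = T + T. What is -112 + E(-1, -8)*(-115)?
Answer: 118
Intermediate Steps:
E(T, O) = 2*T
-112 + E(-1, -8)*(-115) = -112 + (2*(-1))*(-115) = -112 - 2*(-115) = -112 + 230 = 118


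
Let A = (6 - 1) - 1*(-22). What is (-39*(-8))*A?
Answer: 8424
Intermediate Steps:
A = 27 (A = 5 + 22 = 27)
(-39*(-8))*A = -39*(-8)*27 = 312*27 = 8424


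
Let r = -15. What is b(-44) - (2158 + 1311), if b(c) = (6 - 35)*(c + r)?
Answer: -1758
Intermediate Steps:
b(c) = 435 - 29*c (b(c) = (6 - 35)*(c - 15) = -29*(-15 + c) = 435 - 29*c)
b(-44) - (2158 + 1311) = (435 - 29*(-44)) - (2158 + 1311) = (435 + 1276) - 1*3469 = 1711 - 3469 = -1758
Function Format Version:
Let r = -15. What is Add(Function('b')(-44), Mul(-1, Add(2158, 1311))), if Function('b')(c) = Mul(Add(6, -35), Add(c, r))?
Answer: -1758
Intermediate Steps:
Function('b')(c) = Add(435, Mul(-29, c)) (Function('b')(c) = Mul(Add(6, -35), Add(c, -15)) = Mul(-29, Add(-15, c)) = Add(435, Mul(-29, c)))
Add(Function('b')(-44), Mul(-1, Add(2158, 1311))) = Add(Add(435, Mul(-29, -44)), Mul(-1, Add(2158, 1311))) = Add(Add(435, 1276), Mul(-1, 3469)) = Add(1711, -3469) = -1758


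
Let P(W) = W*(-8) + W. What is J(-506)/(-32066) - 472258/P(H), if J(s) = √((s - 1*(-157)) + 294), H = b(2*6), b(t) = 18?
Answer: 236129/63 - I*√55/32066 ≈ 3748.1 - 0.00023128*I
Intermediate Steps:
H = 18
J(s) = √(451 + s) (J(s) = √((s + 157) + 294) = √((157 + s) + 294) = √(451 + s))
P(W) = -7*W (P(W) = -8*W + W = -7*W)
J(-506)/(-32066) - 472258/P(H) = √(451 - 506)/(-32066) - 472258/((-7*18)) = √(-55)*(-1/32066) - 472258/(-126) = (I*√55)*(-1/32066) - 472258*(-1/126) = -I*√55/32066 + 236129/63 = 236129/63 - I*√55/32066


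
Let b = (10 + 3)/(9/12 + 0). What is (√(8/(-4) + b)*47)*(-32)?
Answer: -1504*√138/3 ≈ -5889.3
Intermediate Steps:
b = 52/3 (b = 13/(9*(1/12) + 0) = 13/(¾ + 0) = 13/(¾) = 13*(4/3) = 52/3 ≈ 17.333)
(√(8/(-4) + b)*47)*(-32) = (√(8/(-4) + 52/3)*47)*(-32) = (√(8*(-¼) + 52/3)*47)*(-32) = (√(-2 + 52/3)*47)*(-32) = (√(46/3)*47)*(-32) = ((√138/3)*47)*(-32) = (47*√138/3)*(-32) = -1504*√138/3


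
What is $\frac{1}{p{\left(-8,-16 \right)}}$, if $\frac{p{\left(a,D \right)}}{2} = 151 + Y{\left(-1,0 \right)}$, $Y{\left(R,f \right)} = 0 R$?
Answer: $\frac{1}{302} \approx 0.0033113$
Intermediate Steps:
$Y{\left(R,f \right)} = 0$
$p{\left(a,D \right)} = 302$ ($p{\left(a,D \right)} = 2 \left(151 + 0\right) = 2 \cdot 151 = 302$)
$\frac{1}{p{\left(-8,-16 \right)}} = \frac{1}{302}$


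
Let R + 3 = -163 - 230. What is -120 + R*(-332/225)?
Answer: 11608/25 ≈ 464.32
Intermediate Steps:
R = -396 (R = -3 + (-163 - 230) = -3 - 393 = -396)
-120 + R*(-332/225) = -120 - (-131472)/225 = -120 - 396*(-332/225) = -120 + 14608/25 = 11608/25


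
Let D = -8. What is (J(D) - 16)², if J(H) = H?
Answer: 576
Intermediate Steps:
(J(D) - 16)² = (-8 - 16)² = (-24)² = 576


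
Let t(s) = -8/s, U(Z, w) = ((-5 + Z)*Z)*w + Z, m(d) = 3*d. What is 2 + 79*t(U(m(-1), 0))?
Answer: 638/3 ≈ 212.67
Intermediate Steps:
U(Z, w) = Z + Z*w*(-5 + Z) (U(Z, w) = (Z*(-5 + Z))*w + Z = Z*w*(-5 + Z) + Z = Z + Z*w*(-5 + Z))
2 + 79*t(U(m(-1), 0)) = 2 + 79*(-8*(-1/(3*(1 - 5*0 + (3*(-1))*0)))) = 2 + 79*(-8*(-1/(3*(1 + 0 - 3*0)))) = 2 + 79*(-8*(-1/(3*(1 + 0 + 0)))) = 2 + 79*(-8/((-3*1))) = 2 + 79*(-8/(-3)) = 2 + 79*(-8*(-1/3)) = 2 + 79*(8/3) = 2 + 632/3 = 638/3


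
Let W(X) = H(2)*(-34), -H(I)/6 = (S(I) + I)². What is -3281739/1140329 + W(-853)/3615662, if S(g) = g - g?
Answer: -348962602581/121266006847 ≈ -2.8777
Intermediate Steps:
S(g) = 0
H(I) = -6*I² (H(I) = -6*(0 + I)² = -6*I²)
W(X) = 816 (W(X) = -6*2²*(-34) = -6*4*(-34) = -24*(-34) = 816)
-3281739/1140329 + W(-853)/3615662 = -3281739/1140329 + 816/3615662 = -3281739*1/1140329 + 816*(1/3615662) = -3281739/1140329 + 24/106343 = -348962602581/121266006847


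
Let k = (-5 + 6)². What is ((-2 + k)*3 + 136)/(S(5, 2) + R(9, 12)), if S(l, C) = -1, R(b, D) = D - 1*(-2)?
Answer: 133/13 ≈ 10.231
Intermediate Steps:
R(b, D) = 2 + D (R(b, D) = D + 2 = 2 + D)
k = 1 (k = 1² = 1)
((-2 + k)*3 + 136)/(S(5, 2) + R(9, 12)) = ((-2 + 1)*3 + 136)/(-1 + (2 + 12)) = (-1*3 + 136)/(-1 + 14) = (-3 + 136)/13 = (1/13)*133 = 133/13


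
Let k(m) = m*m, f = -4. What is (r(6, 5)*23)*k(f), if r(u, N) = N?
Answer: 1840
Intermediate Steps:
k(m) = m²
(r(6, 5)*23)*k(f) = (5*23)*(-4)² = 115*16 = 1840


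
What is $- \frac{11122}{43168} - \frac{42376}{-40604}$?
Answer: $\frac{172211185}{219099184} \approx 0.786$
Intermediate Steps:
$- \frac{11122}{43168} - \frac{42376}{-40604} = \left(-11122\right) \frac{1}{43168} - - \frac{10594}{10151} = - \frac{5561}{21584} + \frac{10594}{10151} = \frac{172211185}{219099184}$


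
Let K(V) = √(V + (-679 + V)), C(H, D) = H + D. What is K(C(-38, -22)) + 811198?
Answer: 811198 + I*√799 ≈ 8.112e+5 + 28.267*I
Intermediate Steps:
C(H, D) = D + H
K(V) = √(-679 + 2*V)
K(C(-38, -22)) + 811198 = √(-679 + 2*(-22 - 38)) + 811198 = √(-679 + 2*(-60)) + 811198 = √(-679 - 120) + 811198 = √(-799) + 811198 = I*√799 + 811198 = 811198 + I*√799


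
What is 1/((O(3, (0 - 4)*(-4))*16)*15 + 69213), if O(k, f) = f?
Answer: 1/73053 ≈ 1.3689e-5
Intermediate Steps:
1/((O(3, (0 - 4)*(-4))*16)*15 + 69213) = 1/((((0 - 4)*(-4))*16)*15 + 69213) = 1/((-4*(-4)*16)*15 + 69213) = 1/((16*16)*15 + 69213) = 1/(256*15 + 69213) = 1/(3840 + 69213) = 1/73053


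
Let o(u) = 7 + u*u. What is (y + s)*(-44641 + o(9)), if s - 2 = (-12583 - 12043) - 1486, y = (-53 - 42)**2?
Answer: 761188005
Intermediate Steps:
y = 9025 (y = (-95)**2 = 9025)
s = -26110 (s = 2 + ((-12583 - 12043) - 1486) = 2 + (-24626 - 1486) = 2 - 26112 = -26110)
o(u) = 7 + u**2
(y + s)*(-44641 + o(9)) = (9025 - 26110)*(-44641 + (7 + 9**2)) = -17085*(-44641 + (7 + 81)) = -17085*(-44641 + 88) = -17085*(-44553) = 761188005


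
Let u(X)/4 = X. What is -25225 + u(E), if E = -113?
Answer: -25677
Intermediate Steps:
u(X) = 4*X
-25225 + u(E) = -25225 + 4*(-113) = -25225 - 452 = -25677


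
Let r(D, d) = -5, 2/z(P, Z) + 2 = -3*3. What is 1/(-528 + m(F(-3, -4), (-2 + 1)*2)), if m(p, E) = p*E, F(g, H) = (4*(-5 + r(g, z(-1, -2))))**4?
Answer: -1/5120528 ≈ -1.9529e-7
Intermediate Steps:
z(P, Z) = -2/11 (z(P, Z) = 2/(-2 - 3*3) = 2/(-2 - 9) = 2/(-11) = 2*(-1/11) = -2/11)
F(g, H) = 2560000 (F(g, H) = (4*(-5 - 5))**4 = (4*(-10))**4 = (-40)**4 = 2560000)
m(p, E) = E*p
1/(-528 + m(F(-3, -4), (-2 + 1)*2)) = 1/(-528 + ((-2 + 1)*2)*2560000) = 1/(-528 - 1*2*2560000) = 1/(-528 - 2*2560000) = 1/(-528 - 5120000) = 1/(-5120528) = -1/5120528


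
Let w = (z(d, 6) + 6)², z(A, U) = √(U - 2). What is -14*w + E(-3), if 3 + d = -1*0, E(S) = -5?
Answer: -901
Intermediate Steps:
d = -3 (d = -3 - 1*0 = -3 + 0 = -3)
z(A, U) = √(-2 + U)
w = 64 (w = (√(-2 + 6) + 6)² = (√4 + 6)² = (2 + 6)² = 8² = 64)
-14*w + E(-3) = -14*64 - 5 = -896 - 5 = -901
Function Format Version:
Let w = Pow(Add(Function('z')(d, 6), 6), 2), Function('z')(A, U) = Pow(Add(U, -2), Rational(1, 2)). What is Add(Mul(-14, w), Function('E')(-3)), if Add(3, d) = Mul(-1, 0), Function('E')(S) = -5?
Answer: -901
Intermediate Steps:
d = -3 (d = Add(-3, Mul(-1, 0)) = Add(-3, 0) = -3)
Function('z')(A, U) = Pow(Add(-2, U), Rational(1, 2))
w = 64 (w = Pow(Add(Pow(Add(-2, 6), Rational(1, 2)), 6), 2) = Pow(Add(Pow(4, Rational(1, 2)), 6), 2) = Pow(Add(2, 6), 2) = Pow(8, 2) = 64)
Add(Mul(-14, w), Function('E')(-3)) = Add(Mul(-14, 64), -5) = Add(-896, -5) = -901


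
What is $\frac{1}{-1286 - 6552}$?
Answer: $- \frac{1}{7838} \approx -0.00012758$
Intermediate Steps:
$\frac{1}{-1286 - 6552} = \frac{1}{-7838} = - \frac{1}{7838}$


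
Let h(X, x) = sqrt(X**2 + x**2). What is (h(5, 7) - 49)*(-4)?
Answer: 196 - 4*sqrt(74) ≈ 161.59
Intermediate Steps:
(h(5, 7) - 49)*(-4) = (sqrt(5**2 + 7**2) - 49)*(-4) = (sqrt(25 + 49) - 49)*(-4) = (sqrt(74) - 49)*(-4) = (-49 + sqrt(74))*(-4) = 196 - 4*sqrt(74)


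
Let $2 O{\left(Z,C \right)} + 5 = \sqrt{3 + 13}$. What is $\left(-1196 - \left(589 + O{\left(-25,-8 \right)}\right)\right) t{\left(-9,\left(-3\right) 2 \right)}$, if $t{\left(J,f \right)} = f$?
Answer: $10707$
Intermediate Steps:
$O{\left(Z,C \right)} = - \frac{1}{2}$ ($O{\left(Z,C \right)} = - \frac{5}{2} + \frac{\sqrt{3 + 13}}{2} = - \frac{5}{2} + \frac{\sqrt{16}}{2} = - \frac{5}{2} + \frac{1}{2} \cdot 4 = - \frac{5}{2} + 2 = - \frac{1}{2}$)
$\left(-1196 - \left(589 + O{\left(-25,-8 \right)}\right)\right) t{\left(-9,\left(-3\right) 2 \right)} = \left(-1196 - \frac{1177}{2}\right) \left(\left(-3\right) 2\right) = \left(-1196 + \left(-589 + \frac{1}{2}\right)\right) \left(-6\right) = \left(-1196 - \frac{1177}{2}\right) \left(-6\right) = \left(- \frac{3569}{2}\right) \left(-6\right) = 10707$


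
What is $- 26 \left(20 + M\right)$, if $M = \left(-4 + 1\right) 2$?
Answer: $-364$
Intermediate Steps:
$M = -6$ ($M = \left(-3\right) 2 = -6$)
$- 26 \left(20 + M\right) = - 26 \left(20 - 6\right) = \left(-26\right) 14 = -364$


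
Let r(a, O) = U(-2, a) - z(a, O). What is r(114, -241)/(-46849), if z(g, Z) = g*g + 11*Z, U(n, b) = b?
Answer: 10231/46849 ≈ 0.21838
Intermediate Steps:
z(g, Z) = g² + 11*Z
r(a, O) = a - a² - 11*O (r(a, O) = a - (a² + 11*O) = a + (-a² - 11*O) = a - a² - 11*O)
r(114, -241)/(-46849) = (114 - 1*114² - 11*(-241))/(-46849) = (114 - 1*12996 + 2651)*(-1/46849) = (114 - 12996 + 2651)*(-1/46849) = -10231*(-1/46849) = 10231/46849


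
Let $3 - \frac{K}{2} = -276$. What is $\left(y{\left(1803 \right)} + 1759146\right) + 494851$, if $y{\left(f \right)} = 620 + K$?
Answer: $2255175$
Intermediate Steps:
$K = 558$ ($K = 6 - -552 = 6 + 552 = 558$)
$y{\left(f \right)} = 1178$ ($y{\left(f \right)} = 620 + 558 = 1178$)
$\left(y{\left(1803 \right)} + 1759146\right) + 494851 = \left(1178 + 1759146\right) + 494851 = 1760324 + 494851 = 2255175$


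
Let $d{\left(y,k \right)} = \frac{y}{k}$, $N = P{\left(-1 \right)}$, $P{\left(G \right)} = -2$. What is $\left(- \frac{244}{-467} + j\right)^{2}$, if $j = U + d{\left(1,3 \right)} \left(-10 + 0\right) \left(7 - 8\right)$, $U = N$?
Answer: $\frac{6760000}{1962801} \approx 3.4441$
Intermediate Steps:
$N = -2$
$U = -2$
$j = \frac{4}{3}$ ($j = -2 + 1 \cdot \frac{1}{3} \left(-10 + 0\right) \left(7 - 8\right) = -2 + 1 \cdot \frac{1}{3} \left(\left(-10\right) \left(-1\right)\right) = -2 + \frac{1}{3} \cdot 10 = -2 + \frac{10}{3} = \frac{4}{3} \approx 1.3333$)
$\left(- \frac{244}{-467} + j\right)^{2} = \left(- \frac{244}{-467} + \frac{4}{3}\right)^{2} = \left(\left(-244\right) \left(- \frac{1}{467}\right) + \frac{4}{3}\right)^{2} = \left(\frac{244}{467} + \frac{4}{3}\right)^{2} = \left(\frac{2600}{1401}\right)^{2} = \frac{6760000}{1962801}$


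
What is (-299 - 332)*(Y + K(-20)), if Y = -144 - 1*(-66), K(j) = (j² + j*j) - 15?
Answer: -446117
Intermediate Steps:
K(j) = -15 + 2*j² (K(j) = (j² + j²) - 15 = 2*j² - 15 = -15 + 2*j²)
Y = -78 (Y = -144 + 66 = -78)
(-299 - 332)*(Y + K(-20)) = (-299 - 332)*(-78 + (-15 + 2*(-20)²)) = -631*(-78 + (-15 + 2*400)) = -631*(-78 + (-15 + 800)) = -631*(-78 + 785) = -631*707 = -446117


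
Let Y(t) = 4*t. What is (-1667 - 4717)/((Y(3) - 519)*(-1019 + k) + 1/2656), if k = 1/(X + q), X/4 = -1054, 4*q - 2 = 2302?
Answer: -593456640/48026216663 ≈ -0.012357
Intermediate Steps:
q = 576 (q = ½ + (¼)*2302 = ½ + 1151/2 = 576)
X = -4216 (X = 4*(-1054) = -4216)
k = -1/3640 (k = 1/(-4216 + 576) = 1/(-3640) = -1/3640 ≈ -0.00027473)
(-1667 - 4717)/((Y(3) - 519)*(-1019 + k) + 1/2656) = (-1667 - 4717)/((4*3 - 519)*(-1019 - 1/3640) + 1/2656) = -6384/((12 - 519)*(-3709161/3640) + 1/2656) = -6384/(-507*(-3709161/3640) + 1/2656) = -6384/(144657279/280 + 1/2656) = -6384/48026216663/92960 = -6384*92960/48026216663 = -593456640/48026216663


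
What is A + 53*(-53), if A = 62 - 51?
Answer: -2798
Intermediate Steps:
A = 11
A + 53*(-53) = 11 + 53*(-53) = 11 - 2809 = -2798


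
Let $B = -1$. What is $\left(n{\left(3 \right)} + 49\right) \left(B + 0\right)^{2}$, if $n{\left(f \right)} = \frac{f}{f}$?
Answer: $50$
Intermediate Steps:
$n{\left(f \right)} = 1$
$\left(n{\left(3 \right)} + 49\right) \left(B + 0\right)^{2} = \left(1 + 49\right) \left(-1 + 0\right)^{2} = 50 \left(-1\right)^{2} = 50 \cdot 1 = 50$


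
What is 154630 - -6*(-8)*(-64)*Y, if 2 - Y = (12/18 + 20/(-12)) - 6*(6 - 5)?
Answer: 182278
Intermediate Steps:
Y = 9 (Y = 2 - ((12/18 + 20/(-12)) - 6*(6 - 5)) = 2 - ((12*(1/18) + 20*(-1/12)) - 6) = 2 - ((⅔ - 5/3) - 1*6) = 2 - (-1 - 6) = 2 - 1*(-7) = 2 + 7 = 9)
154630 - -6*(-8)*(-64)*Y = 154630 - -6*(-8)*(-64)*9 = 154630 - 48*(-64)*9 = 154630 - (-3072)*9 = 154630 - 1*(-27648) = 154630 + 27648 = 182278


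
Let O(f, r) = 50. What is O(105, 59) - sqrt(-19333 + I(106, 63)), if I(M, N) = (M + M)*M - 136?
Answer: 50 - sqrt(3003) ≈ -4.7996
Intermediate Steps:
I(M, N) = -136 + 2*M**2 (I(M, N) = (2*M)*M - 136 = 2*M**2 - 136 = -136 + 2*M**2)
O(105, 59) - sqrt(-19333 + I(106, 63)) = 50 - sqrt(-19333 + (-136 + 2*106**2)) = 50 - sqrt(-19333 + (-136 + 2*11236)) = 50 - sqrt(-19333 + (-136 + 22472)) = 50 - sqrt(-19333 + 22336) = 50 - sqrt(3003)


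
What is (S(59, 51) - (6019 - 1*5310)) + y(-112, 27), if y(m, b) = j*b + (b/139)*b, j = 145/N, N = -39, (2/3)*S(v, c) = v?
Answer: -2586323/3614 ≈ -715.64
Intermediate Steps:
S(v, c) = 3*v/2
j = -145/39 (j = 145/(-39) = 145*(-1/39) = -145/39 ≈ -3.7179)
y(m, b) = -145*b/39 + b²/139 (y(m, b) = -145*b/39 + (b/139)*b = -145*b/39 + b²/139)
(S(59, 51) - (6019 - 1*5310)) + y(-112, 27) = ((3/2)*59 - (6019 - 1*5310)) + (1/5421)*27*(-20155 + 39*27) = (177/2 - (6019 - 5310)) + (1/5421)*27*(-20155 + 1053) = (177/2 - 1*709) + (1/5421)*27*(-19102) = (177/2 - 709) - 171918/1807 = -1241/2 - 171918/1807 = -2586323/3614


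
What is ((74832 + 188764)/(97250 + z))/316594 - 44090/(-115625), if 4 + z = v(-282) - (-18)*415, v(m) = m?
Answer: 72889299365657/191146496633125 ≈ 0.38133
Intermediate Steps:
z = 7184 (z = -4 + (-282 - (-18)*415) = -4 + (-282 - 1*(-7470)) = -4 + (-282 + 7470) = -4 + 7188 = 7184)
((74832 + 188764)/(97250 + z))/316594 - 44090/(-115625) = ((74832 + 188764)/(97250 + 7184))/316594 - 44090/(-115625) = (263596/104434)*(1/316594) - 44090*(-1/115625) = (263596*(1/104434))*(1/316594) + 8818/23125 = (131798/52217)*(1/316594) + 8818/23125 = 65899/8265794449 + 8818/23125 = 72889299365657/191146496633125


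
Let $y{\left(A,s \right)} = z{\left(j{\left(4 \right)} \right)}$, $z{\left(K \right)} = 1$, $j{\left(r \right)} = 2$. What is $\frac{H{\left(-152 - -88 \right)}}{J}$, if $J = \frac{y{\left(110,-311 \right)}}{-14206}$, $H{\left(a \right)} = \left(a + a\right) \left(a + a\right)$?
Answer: $-232751104$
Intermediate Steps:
$y{\left(A,s \right)} = 1$
$H{\left(a \right)} = 4 a^{2}$ ($H{\left(a \right)} = 2 a 2 a = 4 a^{2}$)
$J = - \frac{1}{14206}$ ($J = 1 \frac{1}{-14206} = 1 \left(- \frac{1}{14206}\right) = - \frac{1}{14206} \approx -7.0393 \cdot 10^{-5}$)
$\frac{H{\left(-152 - -88 \right)}}{J} = \frac{4 \left(-152 - -88\right)^{2}}{- \frac{1}{14206}} = 4 \left(-152 + 88\right)^{2} \left(-14206\right) = 4 \left(-64\right)^{2} \left(-14206\right) = 4 \cdot 4096 \left(-14206\right) = 16384 \left(-14206\right) = -232751104$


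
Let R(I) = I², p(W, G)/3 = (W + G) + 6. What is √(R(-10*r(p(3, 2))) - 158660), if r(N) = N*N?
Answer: 4*√7402090 ≈ 10883.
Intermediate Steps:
p(W, G) = 18 + 3*G + 3*W (p(W, G) = 3*((W + G) + 6) = 3*((G + W) + 6) = 3*(6 + G + W) = 18 + 3*G + 3*W)
r(N) = N²
√(R(-10*r(p(3, 2))) - 158660) = √((-10*(18 + 3*2 + 3*3)²)² - 158660) = √((-10*(18 + 6 + 9)²)² - 158660) = √((-10*33²)² - 158660) = √((-10*1089)² - 158660) = √((-10890)² - 158660) = √(118592100 - 158660) = √118433440 = 4*√7402090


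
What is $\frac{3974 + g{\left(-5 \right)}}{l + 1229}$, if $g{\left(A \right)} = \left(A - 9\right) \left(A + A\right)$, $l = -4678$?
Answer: $- \frac{4114}{3449} \approx -1.1928$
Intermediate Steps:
$g{\left(A \right)} = 2 A \left(-9 + A\right)$ ($g{\left(A \right)} = \left(-9 + A\right) 2 A = 2 A \left(-9 + A\right)$)
$\frac{3974 + g{\left(-5 \right)}}{l + 1229} = \frac{3974 + 2 \left(-5\right) \left(-9 - 5\right)}{-4678 + 1229} = \frac{3974 + 2 \left(-5\right) \left(-14\right)}{-3449} = \left(3974 + 140\right) \left(- \frac{1}{3449}\right) = 4114 \left(- \frac{1}{3449}\right) = - \frac{4114}{3449}$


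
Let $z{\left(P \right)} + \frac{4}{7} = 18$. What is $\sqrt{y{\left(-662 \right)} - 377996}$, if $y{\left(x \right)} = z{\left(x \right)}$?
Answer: $\frac{5 i \sqrt{740838}}{7} \approx 614.8 i$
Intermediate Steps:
$z{\left(P \right)} = \frac{122}{7}$ ($z{\left(P \right)} = - \frac{4}{7} + 18 = \frac{122}{7}$)
$y{\left(x \right)} = \frac{122}{7}$
$\sqrt{y{\left(-662 \right)} - 377996} = \sqrt{\frac{122}{7} - 377996} = \sqrt{- \frac{2645850}{7}} = \frac{5 i \sqrt{740838}}{7}$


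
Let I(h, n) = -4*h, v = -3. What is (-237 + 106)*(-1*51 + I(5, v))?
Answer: 9301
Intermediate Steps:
(-237 + 106)*(-1*51 + I(5, v)) = (-237 + 106)*(-1*51 - 4*5) = -131*(-51 - 20) = -131*(-71) = 9301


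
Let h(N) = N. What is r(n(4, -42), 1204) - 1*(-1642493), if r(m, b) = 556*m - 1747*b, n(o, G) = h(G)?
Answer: -484247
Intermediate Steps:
n(o, G) = G
r(m, b) = -1747*b + 556*m
r(n(4, -42), 1204) - 1*(-1642493) = (-1747*1204 + 556*(-42)) - 1*(-1642493) = (-2103388 - 23352) + 1642493 = -2126740 + 1642493 = -484247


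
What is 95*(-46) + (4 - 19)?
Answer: -4385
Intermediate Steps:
95*(-46) + (4 - 19) = -4370 - 15 = -4385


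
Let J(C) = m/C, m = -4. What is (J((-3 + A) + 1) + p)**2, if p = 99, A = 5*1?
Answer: 85849/9 ≈ 9538.8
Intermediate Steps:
A = 5
J(C) = -4/C
(J((-3 + A) + 1) + p)**2 = (-4/((-3 + 5) + 1) + 99)**2 = (-4/(2 + 1) + 99)**2 = (-4/3 + 99)**2 = (293/3)**2 = 85849/9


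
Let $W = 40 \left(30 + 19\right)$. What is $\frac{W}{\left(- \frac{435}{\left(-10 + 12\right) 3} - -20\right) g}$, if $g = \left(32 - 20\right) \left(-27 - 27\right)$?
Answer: $\frac{14}{243} \approx 0.057613$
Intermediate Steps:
$g = -648$ ($g = 12 \left(-54\right) = -648$)
$W = 1960$ ($W = 40 \cdot 49 = 1960$)
$\frac{W}{\left(- \frac{435}{\left(-10 + 12\right) 3} - -20\right) g} = \frac{1960}{\left(- \frac{435}{\left(-10 + 12\right) 3} - -20\right) \left(-648\right)} = \frac{1960}{\left(- \frac{435}{2 \cdot 3} + 20\right) \left(-648\right)} = \frac{1960}{\left(- \frac{435}{6} + 20\right) \left(-648\right)} = \frac{1960}{\left(\left(-435\right) \frac{1}{6} + 20\right) \left(-648\right)} = \frac{1960}{\left(- \frac{145}{2} + 20\right) \left(-648\right)} = \frac{1960}{\left(- \frac{105}{2}\right) \left(-648\right)} = \frac{1960}{34020} = 1960 \cdot \frac{1}{34020} = \frac{14}{243}$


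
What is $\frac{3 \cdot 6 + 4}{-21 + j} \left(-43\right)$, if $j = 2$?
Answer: $\frac{946}{19} \approx 49.789$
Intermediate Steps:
$\frac{3 \cdot 6 + 4}{-21 + j} \left(-43\right) = \frac{3 \cdot 6 + 4}{-21 + 2} \left(-43\right) = \frac{18 + 4}{-19} \left(-43\right) = 22 \left(- \frac{1}{19}\right) \left(-43\right) = \left(- \frac{22}{19}\right) \left(-43\right) = \frac{946}{19}$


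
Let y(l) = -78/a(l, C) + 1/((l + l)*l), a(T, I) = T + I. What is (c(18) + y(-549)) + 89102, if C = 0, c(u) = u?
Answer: 53721799885/602802 ≈ 89120.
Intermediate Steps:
a(T, I) = I + T
y(l) = 1/(2*l**2) - 78/l (y(l) = -78/(0 + l) + 1/((l + l)*l) = -78/l + 1/(((2*l))*l) = -78/l + (1/(2*l))/l = -78/l + 1/(2*l**2) = 1/(2*l**2) - 78/l)
(c(18) + y(-549)) + 89102 = (18 + (1/2)*(1 - 156*(-549))/(-549)**2) + 89102 = (18 + (1/2)*(1/301401)*(1 + 85644)) + 89102 = (18 + (1/2)*(1/301401)*85645) + 89102 = (18 + 85645/602802) + 89102 = 10936081/602802 + 89102 = 53721799885/602802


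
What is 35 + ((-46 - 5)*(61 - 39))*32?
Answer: -35869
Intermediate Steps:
35 + ((-46 - 5)*(61 - 39))*32 = 35 - 51*22*32 = 35 - 1122*32 = 35 - 35904 = -35869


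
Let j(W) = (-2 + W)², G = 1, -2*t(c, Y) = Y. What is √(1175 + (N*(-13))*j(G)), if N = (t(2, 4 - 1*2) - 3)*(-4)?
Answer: √967 ≈ 31.097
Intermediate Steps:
t(c, Y) = -Y/2
N = 16 (N = (-(4 - 1*2)/2 - 3)*(-4) = (-(4 - 2)/2 - 3)*(-4) = (-½*2 - 3)*(-4) = (-1 - 3)*(-4) = -4*(-4) = 16)
√(1175 + (N*(-13))*j(G)) = √(1175 + (16*(-13))*(-2 + 1)²) = √(1175 - 208*(-1)²) = √(1175 - 208*1) = √(1175 - 208) = √967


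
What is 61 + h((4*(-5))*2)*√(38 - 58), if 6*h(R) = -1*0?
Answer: 61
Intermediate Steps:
h(R) = 0 (h(R) = (-1*0)/6 = (⅙)*0 = 0)
61 + h((4*(-5))*2)*√(38 - 58) = 61 + 0*√(38 - 58) = 61 + 0*√(-20) = 61 + 0*(2*I*√5) = 61 + 0 = 61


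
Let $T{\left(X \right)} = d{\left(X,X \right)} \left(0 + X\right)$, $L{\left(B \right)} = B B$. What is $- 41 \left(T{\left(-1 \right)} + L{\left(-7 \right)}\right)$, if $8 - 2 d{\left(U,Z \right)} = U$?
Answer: $- \frac{3649}{2} \approx -1824.5$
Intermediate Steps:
$d{\left(U,Z \right)} = 4 - \frac{U}{2}$
$L{\left(B \right)} = B^{2}$
$T{\left(X \right)} = X \left(4 - \frac{X}{2}\right)$ ($T{\left(X \right)} = \left(4 - \frac{X}{2}\right) \left(0 + X\right) = \left(4 - \frac{X}{2}\right) X = X \left(4 - \frac{X}{2}\right)$)
$- 41 \left(T{\left(-1 \right)} + L{\left(-7 \right)}\right) = - 41 \left(\frac{1}{2} \left(-1\right) \left(8 - -1\right) + \left(-7\right)^{2}\right) = - 41 \left(\frac{1}{2} \left(-1\right) \left(8 + 1\right) + 49\right) = - 41 \left(\frac{1}{2} \left(-1\right) 9 + 49\right) = - 41 \left(- \frac{9}{2} + 49\right) = \left(-41\right) \frac{89}{2} = - \frac{3649}{2}$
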